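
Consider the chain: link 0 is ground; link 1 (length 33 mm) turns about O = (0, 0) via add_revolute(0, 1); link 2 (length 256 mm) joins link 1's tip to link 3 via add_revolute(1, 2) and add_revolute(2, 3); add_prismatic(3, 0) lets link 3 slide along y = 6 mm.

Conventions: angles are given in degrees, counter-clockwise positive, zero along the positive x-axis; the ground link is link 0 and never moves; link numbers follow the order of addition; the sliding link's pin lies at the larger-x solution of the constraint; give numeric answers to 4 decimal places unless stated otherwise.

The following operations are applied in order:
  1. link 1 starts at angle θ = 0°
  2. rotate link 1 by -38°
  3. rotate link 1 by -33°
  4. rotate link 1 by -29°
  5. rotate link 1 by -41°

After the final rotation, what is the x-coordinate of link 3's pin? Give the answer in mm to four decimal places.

geometry: r = 33 mm, L = 256 mm, e = 6 mm; θ starts at 0°
rotate link 1 by -38°: θ ← 0° -38° = -38°
rotate link 1 by -33°: θ ← -38° -33° = -71°
rotate link 1 by -29°: θ ← -71° -29° = -100°
rotate link 1 by -41°: θ ← -100° -41° = -141°
crank pin P = (r cos θ, r sin θ) = (-25.645817, -20.767573)
h = r sin θ − e = -20.767573 − 6 = -26.767573
x = r cos θ + √(L² − h²) = -25.645817 + 254.596734 = 228.950917

228.9509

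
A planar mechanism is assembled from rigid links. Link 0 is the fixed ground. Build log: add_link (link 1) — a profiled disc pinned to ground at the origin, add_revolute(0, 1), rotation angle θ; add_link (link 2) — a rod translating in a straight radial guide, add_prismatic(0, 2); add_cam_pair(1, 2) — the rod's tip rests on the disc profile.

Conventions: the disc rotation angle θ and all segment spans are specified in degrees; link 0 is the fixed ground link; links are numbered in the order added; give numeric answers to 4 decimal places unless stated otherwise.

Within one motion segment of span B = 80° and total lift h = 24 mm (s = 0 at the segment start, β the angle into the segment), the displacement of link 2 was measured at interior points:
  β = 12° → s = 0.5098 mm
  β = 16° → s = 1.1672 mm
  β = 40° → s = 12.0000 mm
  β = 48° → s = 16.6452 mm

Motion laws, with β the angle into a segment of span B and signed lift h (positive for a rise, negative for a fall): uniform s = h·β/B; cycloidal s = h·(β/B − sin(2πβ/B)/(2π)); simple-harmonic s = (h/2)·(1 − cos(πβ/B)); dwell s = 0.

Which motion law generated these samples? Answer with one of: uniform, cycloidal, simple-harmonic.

candidates at β/B = r: uniform s = h·r (linear in β); cycloidal s = h·(r − sin(2πr)/(2π)); simple-harmonic s = (h/2)(1 − cos(πr))
β=12°: printed 0.5098 | uniform 3.6000, cycloidal 0.5098, simple-harmonic 1.3079
β=16°: printed 1.1672 | uniform 4.8000, cycloidal 1.1672, simple-harmonic 2.2918
β=40°: printed 12.0000 | uniform 12.0000, cycloidal 12.0000, simple-harmonic 12.0000
β=48°: printed 16.6452 | uniform 14.4000, cycloidal 16.6452, simple-harmonic 15.7082
only one law matches every sample → cycloidal

cycloidal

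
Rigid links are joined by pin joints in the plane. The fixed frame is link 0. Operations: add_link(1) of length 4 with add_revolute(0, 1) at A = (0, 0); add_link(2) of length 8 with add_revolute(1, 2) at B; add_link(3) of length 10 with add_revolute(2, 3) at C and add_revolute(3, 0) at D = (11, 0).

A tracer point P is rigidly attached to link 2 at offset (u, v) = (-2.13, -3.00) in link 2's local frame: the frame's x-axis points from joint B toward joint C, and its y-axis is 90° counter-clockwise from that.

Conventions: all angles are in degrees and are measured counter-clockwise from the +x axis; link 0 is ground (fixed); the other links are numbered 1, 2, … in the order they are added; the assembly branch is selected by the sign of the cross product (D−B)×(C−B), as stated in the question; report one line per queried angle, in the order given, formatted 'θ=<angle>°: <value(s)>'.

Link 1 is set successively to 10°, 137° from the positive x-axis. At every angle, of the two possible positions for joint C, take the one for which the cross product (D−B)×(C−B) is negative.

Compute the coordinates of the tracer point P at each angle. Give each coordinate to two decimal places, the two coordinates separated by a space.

A=(0,0), D=(11.00,0)
θ=10°: B = A + 4.00·(cos10°, sin10°) = (3.9392, 0.6946)
θ=10°: |BD| = 7.0949
θ=10°: circle(B,8.00) ∩ circle(D,10.00): a=1.0104, h=7.9359
θ=10°:   candidates: C₊=(5.7217,8.4935) cross=56.304; C₋=(4.1678,-7.3021) cross=-56.304
θ=10°:   branch - wants cross < 0 → take C=(4.1678,-7.3021) (cross=-56.304)
θ=10°: ex = (C−B)/|BC| = (0.0286,-0.9996); ey = (0.9996,0.0286)
θ=10°: P = B + -2.13·ex + -3.00·ey = (0.8796,2.7380)
θ=137°: B = A + 4.00·(cos137°, sin137°) = (-2.9254, 2.7280)
θ=137°: |BD| = 14.1901
θ=137°: circle(B,8.00) ∩ circle(D,10.00): a=5.8266, h=5.4819
θ=137°:   candidates: C₊=(3.8463,6.9875) cross=77.789; C₋=(1.7386,-3.7718) cross=-77.789
θ=137°:   branch - wants cross < 0 → take C=(1.7386,-3.7718) (cross=-77.789)
θ=137°: ex = (C−B)/|BC| = (0.5830,-0.8125); ey = (0.8125,0.5830)
θ=137°: P = B + -2.13·ex + -3.00·ey = (-6.6046,2.7096)

θ=10°: 0.88 2.74
θ=137°: -6.60 2.71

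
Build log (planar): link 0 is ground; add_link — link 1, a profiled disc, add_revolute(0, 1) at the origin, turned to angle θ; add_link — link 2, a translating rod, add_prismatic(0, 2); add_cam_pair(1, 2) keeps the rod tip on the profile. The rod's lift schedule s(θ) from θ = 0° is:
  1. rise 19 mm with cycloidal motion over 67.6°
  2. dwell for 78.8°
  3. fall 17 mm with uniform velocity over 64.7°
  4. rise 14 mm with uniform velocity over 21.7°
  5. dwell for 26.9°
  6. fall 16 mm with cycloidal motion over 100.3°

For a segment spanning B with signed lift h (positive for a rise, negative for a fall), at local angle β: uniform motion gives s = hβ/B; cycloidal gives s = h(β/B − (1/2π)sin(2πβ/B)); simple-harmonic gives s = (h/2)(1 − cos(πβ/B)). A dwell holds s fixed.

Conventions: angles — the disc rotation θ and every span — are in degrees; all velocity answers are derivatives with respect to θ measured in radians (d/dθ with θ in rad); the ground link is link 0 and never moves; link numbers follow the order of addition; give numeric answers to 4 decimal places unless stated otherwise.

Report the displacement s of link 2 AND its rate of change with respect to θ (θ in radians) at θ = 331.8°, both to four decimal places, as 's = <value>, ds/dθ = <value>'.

seg 1 [0°–67.6°] cycloidal, h=19: full span → s += 19 → s = 19.0000
seg 2 [67.6°–146.4°] dwell: s stays 19.0000
seg 3 [146.4°–211.1°] uniform, h=-17: full span → s += -17 → s = 2.0000
seg 4 [211.1°–232.8°] uniform, h=14: full span → s += 14 → s = 16.0000
seg 5 [232.8°–259.7°] dwell: s stays 16.0000
seg 6 [259.7°–360°] cycloidal, h=-16: θ=331.8° here. β=72.1, B=100.3. -16·(0.7188 − sin(2π·0.7188)/(2π)) = -13.9993 → s = 2.0007
velocity in seg [259.7°–360°] (cycloidal), θ in radians: β = 72.1° = 1.2584 rad, B = 100.3° = 1.7506 rad; ds/dθ = (h/B)(1 − cos(2πβ/B)) = ((-16)/1.7506)(1 − cos(2π·0.7188)) = -10.917747 mm/rad

s = 2.0007, ds/dθ = -10.9177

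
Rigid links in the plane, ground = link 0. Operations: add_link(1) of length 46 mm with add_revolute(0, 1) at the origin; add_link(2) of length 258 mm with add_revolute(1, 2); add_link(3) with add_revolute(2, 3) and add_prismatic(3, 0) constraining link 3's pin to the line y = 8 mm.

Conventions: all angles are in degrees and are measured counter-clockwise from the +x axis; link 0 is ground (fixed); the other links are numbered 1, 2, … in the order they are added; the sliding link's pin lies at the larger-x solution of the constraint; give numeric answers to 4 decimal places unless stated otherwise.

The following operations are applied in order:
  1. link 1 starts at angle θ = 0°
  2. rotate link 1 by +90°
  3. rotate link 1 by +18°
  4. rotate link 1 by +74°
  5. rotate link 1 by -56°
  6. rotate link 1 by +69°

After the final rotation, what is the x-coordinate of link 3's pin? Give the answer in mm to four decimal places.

geometry: r = 46 mm, L = 258 mm, e = 8 mm; θ starts at 0°
rotate link 1 by +90°: θ ← 0° +90° = 90°
rotate link 1 by +18°: θ ← 90° +18° = 108°
rotate link 1 by +74°: θ ← 108° +74° = 182°
rotate link 1 by -56°: θ ← 182° -56° = 126°
rotate link 1 by +69°: θ ← 126° +69° = 195°
crank pin P = (r cos θ, r sin θ) = (-44.432588, -11.905676)
h = r sin θ − e = -11.905676 − 8 = -19.905676
x = r cos θ + √(L² − h²) = -44.432588 + 257.230955 = 212.798367

212.7984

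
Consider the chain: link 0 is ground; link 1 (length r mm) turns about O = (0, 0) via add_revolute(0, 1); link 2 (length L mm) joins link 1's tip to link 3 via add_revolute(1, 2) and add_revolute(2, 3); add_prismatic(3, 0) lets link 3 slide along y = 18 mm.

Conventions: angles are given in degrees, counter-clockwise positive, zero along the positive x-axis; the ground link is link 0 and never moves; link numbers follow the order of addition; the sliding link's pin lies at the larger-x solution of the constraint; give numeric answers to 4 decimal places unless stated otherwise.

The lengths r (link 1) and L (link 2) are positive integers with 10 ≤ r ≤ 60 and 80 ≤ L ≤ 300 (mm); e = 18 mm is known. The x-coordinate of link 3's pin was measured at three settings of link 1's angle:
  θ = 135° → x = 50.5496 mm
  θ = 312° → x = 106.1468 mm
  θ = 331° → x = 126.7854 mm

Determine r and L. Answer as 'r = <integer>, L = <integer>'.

constraint per measurement: (x − r cos θ)² + (r sin θ − e)² = L²
subtracting the θ₁ and θ₂ equations cancels the r² and L² terms:
r = (x₁² − x₂²) / (2[(x₁cos θ₁ + e sin θ₁) − (x₂cos θ₂ + e sin θ₂)]) = 54.0000 → r = 54
L² = (x₁ − r cos θ₁)² + (r sin θ₁ − e)² = 8280.9947 → L = 91.0000 → L = 91
check at θ₃=331°: x = 126.7854 (printed 126.7854) ✓

r = 54, L = 91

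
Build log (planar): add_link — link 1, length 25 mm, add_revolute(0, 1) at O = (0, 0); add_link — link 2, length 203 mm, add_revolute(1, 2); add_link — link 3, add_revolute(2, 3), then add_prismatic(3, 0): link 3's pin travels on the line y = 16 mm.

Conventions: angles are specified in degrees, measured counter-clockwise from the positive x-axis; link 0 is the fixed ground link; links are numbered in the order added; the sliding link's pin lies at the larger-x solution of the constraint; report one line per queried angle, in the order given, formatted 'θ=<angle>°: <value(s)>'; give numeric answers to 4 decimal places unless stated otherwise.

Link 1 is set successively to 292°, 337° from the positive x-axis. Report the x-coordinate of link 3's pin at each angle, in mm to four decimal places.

geometry: r = 25 mm, L = 203 mm, e = 16 mm
θ=292°: crank pin P = (r cos θ, r sin θ) = (9.365165, -23.179596)
θ=292°: h = r sin θ − e = -23.179596 − 16 = -39.179596
θ=292°: x = r cos θ + √(L² − h²) = 9.365165 + 199.183230 = 208.548395
θ=337°: crank pin P = (r cos θ, r sin θ) = (23.012621, -9.768278)
θ=337°: h = r sin θ − e = -9.768278 − 16 = -25.768278
θ=337°: x = r cos θ + √(L² − h²) = 23.012621 + 201.357880 = 224.370501

θ=292°: 208.5484
θ=337°: 224.3705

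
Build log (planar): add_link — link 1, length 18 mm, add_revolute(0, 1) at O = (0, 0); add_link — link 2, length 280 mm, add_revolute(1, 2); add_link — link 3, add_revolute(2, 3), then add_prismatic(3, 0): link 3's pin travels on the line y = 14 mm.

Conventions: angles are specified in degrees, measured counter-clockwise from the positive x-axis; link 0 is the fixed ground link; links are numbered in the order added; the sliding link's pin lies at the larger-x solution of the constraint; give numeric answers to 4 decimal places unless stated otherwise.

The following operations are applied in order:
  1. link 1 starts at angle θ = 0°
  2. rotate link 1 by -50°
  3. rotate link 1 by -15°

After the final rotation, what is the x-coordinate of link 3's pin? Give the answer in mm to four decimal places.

geometry: r = 18 mm, L = 280 mm, e = 14 mm; θ starts at 0°
rotate link 1 by -50°: θ ← 0° -50° = -50°
rotate link 1 by -15°: θ ← -50° -15° = -65°
crank pin P = (r cos θ, r sin θ) = (7.607129, -16.313540)
h = r sin θ − e = -16.313540 − 14 = -30.313540
x = r cos θ + √(L² − h²) = 7.607129 + 278.354251 = 285.961380

285.9614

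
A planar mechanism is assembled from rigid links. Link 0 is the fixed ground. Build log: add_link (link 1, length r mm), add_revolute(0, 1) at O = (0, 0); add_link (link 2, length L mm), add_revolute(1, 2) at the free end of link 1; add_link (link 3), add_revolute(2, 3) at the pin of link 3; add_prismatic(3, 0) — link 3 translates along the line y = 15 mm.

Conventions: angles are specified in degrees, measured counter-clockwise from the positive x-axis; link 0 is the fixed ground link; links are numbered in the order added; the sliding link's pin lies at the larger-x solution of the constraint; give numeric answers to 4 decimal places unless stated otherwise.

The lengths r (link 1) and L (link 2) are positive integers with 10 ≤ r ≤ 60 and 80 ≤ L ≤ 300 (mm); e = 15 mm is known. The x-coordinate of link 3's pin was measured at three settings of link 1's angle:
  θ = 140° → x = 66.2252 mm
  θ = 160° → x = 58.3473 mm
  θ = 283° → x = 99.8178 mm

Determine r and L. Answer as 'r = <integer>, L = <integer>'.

constraint per measurement: (x − r cos θ)² + (r sin θ − e)² = L²
subtracting the θ₁ and θ₂ equations cancels the r² and L² terms:
r = (x₁² − x₂²) / (2[(x₁cos θ₁ + e sin θ₁) − (x₂cos θ₂ + e sin θ₂)]) = 56.9994 → r = 57
L² = (x₁ − r cos θ₁)² + (r sin θ₁ − e)² = 12543.9952 → L = 112.0000 → L = 112
check at θ₃=283°: x = 99.8178 (printed 99.8178) ✓

r = 57, L = 112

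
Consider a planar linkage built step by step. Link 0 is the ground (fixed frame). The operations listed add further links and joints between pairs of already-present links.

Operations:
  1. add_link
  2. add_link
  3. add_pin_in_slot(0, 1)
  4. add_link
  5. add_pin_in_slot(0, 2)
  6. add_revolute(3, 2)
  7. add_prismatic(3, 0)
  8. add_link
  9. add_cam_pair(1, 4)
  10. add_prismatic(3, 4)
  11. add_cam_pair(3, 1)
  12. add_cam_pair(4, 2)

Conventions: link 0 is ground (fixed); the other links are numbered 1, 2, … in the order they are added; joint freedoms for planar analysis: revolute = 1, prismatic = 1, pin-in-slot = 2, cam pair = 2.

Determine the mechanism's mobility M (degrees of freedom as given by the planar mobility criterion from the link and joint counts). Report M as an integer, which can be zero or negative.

link 0 = ground. State L|J1|J2 = 1|0|0
+link1  2|0|0
+link2  3|0|0
PS(0,1) f=2→J2  3|0|1
+link3  4|0|1
PS(0,2) f=2→J2  4|0|2
R(3,2) f=1→J1  4|1|2
P(3,0) f=1→J1  4|2|2
+link4  5|2|2
C(1,4) f=2→J2  5|2|3
P(3,4) f=1→J1  5|3|3
C(3,1) f=2→J2  5|3|4
C(4,2) f=2→J2  5|3|5
M = 3(5−1)−2·3−5 = 12−6−5 = 1

M = 1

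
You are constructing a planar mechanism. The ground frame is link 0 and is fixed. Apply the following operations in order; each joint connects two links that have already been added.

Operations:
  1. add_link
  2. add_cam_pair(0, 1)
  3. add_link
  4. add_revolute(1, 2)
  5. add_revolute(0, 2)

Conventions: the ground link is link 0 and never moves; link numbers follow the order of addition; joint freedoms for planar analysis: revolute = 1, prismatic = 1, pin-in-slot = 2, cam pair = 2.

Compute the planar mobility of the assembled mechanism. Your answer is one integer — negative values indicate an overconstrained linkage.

ground; <1,0,0>
#1 <2,0,0>
C:0↔1 J2 <2,0,1>
#2 <3,0,1>
R:1↔2 J1 <3,1,1>
R:0↔2 J1 <3,2,1>
3×2 − 2×2 − 1×1 = 1

M = 1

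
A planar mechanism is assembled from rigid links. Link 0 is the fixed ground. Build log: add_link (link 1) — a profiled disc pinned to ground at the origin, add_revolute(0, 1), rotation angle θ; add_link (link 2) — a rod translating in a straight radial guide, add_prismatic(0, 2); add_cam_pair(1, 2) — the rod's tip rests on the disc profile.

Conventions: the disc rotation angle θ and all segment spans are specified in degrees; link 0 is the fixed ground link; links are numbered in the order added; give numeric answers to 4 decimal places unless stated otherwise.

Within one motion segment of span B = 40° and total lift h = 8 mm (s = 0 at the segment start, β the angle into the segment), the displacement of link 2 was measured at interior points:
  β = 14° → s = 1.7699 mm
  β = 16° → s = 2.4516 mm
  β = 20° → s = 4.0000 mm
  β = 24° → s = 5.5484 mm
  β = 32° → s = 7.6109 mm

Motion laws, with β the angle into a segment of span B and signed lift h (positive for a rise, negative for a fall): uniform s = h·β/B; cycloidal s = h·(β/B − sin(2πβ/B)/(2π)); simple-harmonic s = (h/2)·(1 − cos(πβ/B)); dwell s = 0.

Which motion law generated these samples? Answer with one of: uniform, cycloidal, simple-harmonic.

candidates at β/B = r: uniform s = h·r (linear in β); cycloidal s = h·(r − sin(2πr)/(2π)); simple-harmonic s = (h/2)(1 − cos(πr))
β=14°: printed 1.7699 | uniform 2.8000, cycloidal 1.7699, simple-harmonic 2.1840
β=16°: printed 2.4516 | uniform 3.2000, cycloidal 2.4516, simple-harmonic 2.7639
β=20°: printed 4.0000 | uniform 4.0000, cycloidal 4.0000, simple-harmonic 4.0000
β=24°: printed 5.5484 | uniform 4.8000, cycloidal 5.5484, simple-harmonic 5.2361
β=32°: printed 7.6109 | uniform 6.4000, cycloidal 7.6109, simple-harmonic 7.2361
only one law matches every sample → cycloidal

cycloidal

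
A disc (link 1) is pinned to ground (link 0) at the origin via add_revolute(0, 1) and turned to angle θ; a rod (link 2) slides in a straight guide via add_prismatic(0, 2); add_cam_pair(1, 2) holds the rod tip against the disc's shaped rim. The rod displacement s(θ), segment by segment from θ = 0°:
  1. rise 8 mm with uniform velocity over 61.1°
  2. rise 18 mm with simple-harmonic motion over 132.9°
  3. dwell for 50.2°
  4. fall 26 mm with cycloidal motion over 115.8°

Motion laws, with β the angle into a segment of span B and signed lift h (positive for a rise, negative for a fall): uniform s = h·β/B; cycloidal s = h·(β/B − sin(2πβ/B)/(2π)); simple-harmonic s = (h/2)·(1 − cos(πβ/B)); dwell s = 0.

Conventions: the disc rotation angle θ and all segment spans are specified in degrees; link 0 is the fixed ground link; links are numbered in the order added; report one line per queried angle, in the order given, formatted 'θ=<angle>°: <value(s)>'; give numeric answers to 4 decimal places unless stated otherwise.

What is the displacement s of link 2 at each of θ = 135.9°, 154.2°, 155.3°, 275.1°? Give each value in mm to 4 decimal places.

segment 1 (0° to 61.1°, uniform, h = 8) is passed completely: s = 0.0000 + (8) = 8.0000
θ = 135.9° falls in segment 2 (61.1° to 194°, simple-harmonic, h = 18): β = 135.9 − 61.1 = 74.8°, B = 132.9°; Δs = 18/2·(1 − cos(π·0.5628)) = 10.7649; s = 8.0000 + 10.7649 = 18.7649
θ = 154.2° falls in segment 2 (61.1° to 194°, simple-harmonic, h = 18): β = 154.2 − 61.1 = 93.1°, B = 132.9°; Δs = 18/2·(1 − cos(π·0.7005)) = 14.3021; s = 8.0000 + 14.3021 = 22.3021
θ = 155.3° falls in segment 2 (61.1° to 194°, simple-harmonic, h = 18): β = 155.3 − 61.1 = 94.2°, B = 132.9°; Δs = 18/2·(1 − cos(π·0.7088)) = 14.4894; s = 8.0000 + 14.4894 = 22.4894
segment 2 (61.1° to 194°, simple-harmonic, h = 18) is passed completely: s = 8.0000 + (18) = 26.0000
segment 3 (194° to 244.2°, dwell): s unchanged at 26.0000
θ = 275.1° falls in segment 4 (244.2° to 360°, cycloidal, h = -26): β = 275.1 − 244.2 = 30.9°, B = 115.8°; Δs = -26·(0.2668 − sin(2π·0.2668)/(2π)) = -2.8229; s = 26.0000 − 2.8229 = 23.1771

θ=135.9°: 18.7649
θ=154.2°: 22.3021
θ=155.3°: 22.4894
θ=275.1°: 23.1771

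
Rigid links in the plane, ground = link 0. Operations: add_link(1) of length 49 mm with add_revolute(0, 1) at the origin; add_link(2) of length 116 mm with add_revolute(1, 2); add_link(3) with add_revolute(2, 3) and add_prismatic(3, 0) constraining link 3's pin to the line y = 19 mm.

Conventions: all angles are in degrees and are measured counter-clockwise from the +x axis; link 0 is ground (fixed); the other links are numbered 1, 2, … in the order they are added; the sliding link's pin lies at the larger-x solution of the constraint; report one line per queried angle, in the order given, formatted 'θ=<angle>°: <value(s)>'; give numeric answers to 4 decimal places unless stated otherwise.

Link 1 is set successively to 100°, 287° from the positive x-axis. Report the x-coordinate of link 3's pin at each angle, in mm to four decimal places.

geometry: r = 49 mm, L = 116 mm, e = 19 mm
θ=100°: crank pin P = (r cos θ, r sin θ) = (-8.508761, 48.255580)
θ=100°: h = r sin θ − e = 48.255580 − 19 = 29.255580
θ=100°: x = r cos θ + √(L² − h²) = -8.508761 + 112.250216 = 103.741456
θ=287°: crank pin P = (r cos θ, r sin θ) = (14.326214, -46.858933)
θ=287°: h = r sin θ − e = -46.858933 − 19 = -65.858933
θ=287°: x = r cos θ + √(L² − h²) = 14.326214 + 95.491366 = 109.817579

θ=100°: 103.7415
θ=287°: 109.8176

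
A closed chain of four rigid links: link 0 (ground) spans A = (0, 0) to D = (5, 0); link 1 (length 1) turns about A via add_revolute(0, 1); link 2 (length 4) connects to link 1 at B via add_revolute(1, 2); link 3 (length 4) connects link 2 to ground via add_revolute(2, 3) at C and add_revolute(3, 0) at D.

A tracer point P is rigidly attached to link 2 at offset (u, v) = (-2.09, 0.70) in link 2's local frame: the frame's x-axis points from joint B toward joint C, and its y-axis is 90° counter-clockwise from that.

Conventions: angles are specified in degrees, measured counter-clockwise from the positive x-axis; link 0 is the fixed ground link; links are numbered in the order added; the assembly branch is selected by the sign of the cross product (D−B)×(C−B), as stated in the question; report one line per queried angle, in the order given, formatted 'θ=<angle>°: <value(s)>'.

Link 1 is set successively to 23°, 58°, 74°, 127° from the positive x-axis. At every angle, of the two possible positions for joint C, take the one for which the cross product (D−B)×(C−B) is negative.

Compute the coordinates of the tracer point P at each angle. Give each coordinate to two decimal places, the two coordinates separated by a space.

A=(0,0), D=(5.00,0)
θ=23°: B = A + 1.00·(cos23°, sin23°) = (0.9205, 0.3907)
θ=23°: |BD| = 4.0982
θ=23°: circle(B,4.00) ∩ circle(D,4.00): a=2.0491, h=3.4353
θ=23°:   candidates: C₊=(3.2878,3.6150) cross=14.078; C₋=(2.6327,-3.2243) cross=-14.078
θ=23°:   branch - wants cross < 0 → take C=(2.6327,-3.2243) (cross=-14.078)
θ=23°: ex = (C−B)/|BC| = (0.4281,-0.9038); ey = (0.9038,0.4281)
θ=23°: P = B + -2.09·ex + 0.70·ey = (0.6585,2.5792)
θ=58°: B = A + 1.00·(cos58°, sin58°) = (0.5299, 0.8480)
θ=58°: |BD| = 4.5498
θ=58°: circle(B,4.00) ∩ circle(D,4.00): a=2.2749, h=3.2901
θ=58°:   candidates: C₊=(3.3782,3.6565) cross=14.969; C₋=(2.1517,-2.8084) cross=-14.969
θ=58°:   branch - wants cross < 0 → take C=(2.1517,-2.8084) (cross=-14.969)
θ=58°: ex = (C−B)/|BC| = (0.4054,-0.9141); ey = (0.9141,0.4054)
θ=58°: P = B + -2.09·ex + 0.70·ey = (0.3224,3.0424)
θ=74°: B = A + 1.00·(cos74°, sin74°) = (0.2756, 0.9613)
θ=74°: |BD| = 4.8212
θ=74°: circle(B,4.00) ∩ circle(D,4.00): a=2.4106, h=3.1920
θ=74°:   candidates: C₊=(3.2743,3.6086) cross=15.389; C₋=(2.0014,-2.6473) cross=-15.389
θ=74°:   branch - wants cross < 0 → take C=(2.0014,-2.6473) (cross=-15.389)
θ=74°: ex = (C−B)/|BC| = (0.4314,-0.9021); ey = (0.9021,0.4314)
θ=74°: P = B + -2.09·ex + 0.70·ey = (0.0054,3.1487)
θ=127°: B = A + 1.00·(cos127°, sin127°) = (-0.6018, 0.7986)
θ=127°: |BD| = 5.6585
θ=127°: circle(B,4.00) ∩ circle(D,4.00): a=2.8292, h=2.8276
θ=127°:   candidates: C₊=(2.5982,3.1986) cross=16.000; C₋=(1.8000,-2.4000) cross=-16.000
θ=127°:   branch - wants cross < 0 → take C=(1.8000,-2.4000) (cross=-16.000)
θ=127°: ex = (C−B)/|BC| = (0.6005,-0.7997); ey = (0.7997,0.6005)
θ=127°: P = B + -2.09·ex + 0.70·ey = (-1.2970,2.8902)

θ=23°: 0.66 2.58
θ=58°: 0.32 3.04
θ=74°: 0.01 3.15
θ=127°: -1.30 2.89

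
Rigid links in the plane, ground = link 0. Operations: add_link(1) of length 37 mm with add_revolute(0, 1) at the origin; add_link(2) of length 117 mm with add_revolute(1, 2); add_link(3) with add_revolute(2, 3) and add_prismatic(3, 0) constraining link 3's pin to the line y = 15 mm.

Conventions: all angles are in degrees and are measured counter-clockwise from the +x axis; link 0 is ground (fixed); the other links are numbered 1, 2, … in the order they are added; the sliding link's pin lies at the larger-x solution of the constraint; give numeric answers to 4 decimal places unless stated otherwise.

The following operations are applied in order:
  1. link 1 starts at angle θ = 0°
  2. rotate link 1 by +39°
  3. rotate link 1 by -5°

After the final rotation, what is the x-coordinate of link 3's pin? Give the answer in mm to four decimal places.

geometry: r = 37 mm, L = 117 mm, e = 15 mm; θ starts at 0°
rotate link 1 by +39°: θ ← 0° +39° = 39°
rotate link 1 by -5°: θ ← 39° -5° = 34°
crank pin P = (r cos θ, r sin θ) = (30.674390, 20.690137)
h = r sin θ − e = 20.690137 − 15 = 5.690137
x = r cos θ + √(L² − h²) = 30.674390 + 116.861552 = 147.535942

147.5359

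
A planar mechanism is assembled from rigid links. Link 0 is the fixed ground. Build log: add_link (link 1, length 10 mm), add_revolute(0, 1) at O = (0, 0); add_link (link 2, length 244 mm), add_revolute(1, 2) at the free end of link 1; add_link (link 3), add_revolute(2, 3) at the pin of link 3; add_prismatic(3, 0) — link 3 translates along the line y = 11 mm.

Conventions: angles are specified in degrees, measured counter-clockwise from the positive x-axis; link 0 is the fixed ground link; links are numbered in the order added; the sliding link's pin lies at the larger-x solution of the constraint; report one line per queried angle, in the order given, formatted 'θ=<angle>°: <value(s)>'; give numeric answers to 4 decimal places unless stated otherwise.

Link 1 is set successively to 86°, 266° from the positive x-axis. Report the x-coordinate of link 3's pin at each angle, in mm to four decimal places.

geometry: r = 10 mm, L = 244 mm, e = 11 mm
θ=86°: crank pin P = (r cos θ, r sin θ) = (0.697565, 9.975641)
θ=86°: h = r sin θ − e = 9.975641 − 11 = -1.024359
θ=86°: x = r cos θ + √(L² − h²) = 0.697565 + 243.997850 = 244.695414
θ=266°: crank pin P = (r cos θ, r sin θ) = (-0.697565, -9.975641)
θ=266°: h = r sin θ − e = -9.975641 − 11 = -20.975641
θ=266°: x = r cos θ + √(L² − h²) = -0.697565 + 243.096735 = 242.399170

θ=86°: 244.6954
θ=266°: 242.3992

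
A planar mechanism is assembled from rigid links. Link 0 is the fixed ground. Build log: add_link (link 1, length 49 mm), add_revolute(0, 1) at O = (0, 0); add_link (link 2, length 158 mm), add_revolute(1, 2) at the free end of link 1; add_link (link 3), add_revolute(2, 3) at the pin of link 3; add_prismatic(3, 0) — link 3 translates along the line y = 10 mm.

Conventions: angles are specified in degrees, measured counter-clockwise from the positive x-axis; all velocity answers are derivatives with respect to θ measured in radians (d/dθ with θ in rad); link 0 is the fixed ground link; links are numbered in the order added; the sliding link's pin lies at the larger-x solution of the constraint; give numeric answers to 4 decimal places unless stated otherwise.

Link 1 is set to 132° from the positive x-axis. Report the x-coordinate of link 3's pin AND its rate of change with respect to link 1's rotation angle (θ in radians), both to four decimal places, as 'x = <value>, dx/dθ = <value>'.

geometry: r = 49 mm, L = 158 mm, e = 10 mm
crank pin P = (r cos θ, r sin θ) = (-32.787400, 36.414096)
h = r sin θ − e = 36.414096 − 10 = 26.414096
x = r cos θ + √(L² − h²) = -32.787400 + 155.776428 = 122.989028
dx/dθ = −r sin θ − h·r cos θ/√(L² − h²) (θ in radians; h = 26.414096) = -30.854529

x = 122.9890, dx/dθ = -30.8545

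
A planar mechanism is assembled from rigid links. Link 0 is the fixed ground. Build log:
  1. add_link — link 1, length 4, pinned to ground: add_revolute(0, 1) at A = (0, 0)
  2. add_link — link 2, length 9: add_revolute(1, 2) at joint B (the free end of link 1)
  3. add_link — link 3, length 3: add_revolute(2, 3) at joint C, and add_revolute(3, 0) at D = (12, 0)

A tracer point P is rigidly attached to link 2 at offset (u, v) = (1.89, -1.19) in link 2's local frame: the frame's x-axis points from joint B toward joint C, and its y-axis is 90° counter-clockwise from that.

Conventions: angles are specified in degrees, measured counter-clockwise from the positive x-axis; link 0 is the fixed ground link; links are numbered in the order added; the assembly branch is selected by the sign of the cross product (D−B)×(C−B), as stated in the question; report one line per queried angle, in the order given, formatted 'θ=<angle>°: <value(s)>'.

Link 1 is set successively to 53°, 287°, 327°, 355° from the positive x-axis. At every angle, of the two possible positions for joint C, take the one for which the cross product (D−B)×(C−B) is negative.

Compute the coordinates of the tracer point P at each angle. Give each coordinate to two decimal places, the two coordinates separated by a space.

A=(0,0), D=(12.00,0)
θ=53°: B = A + 4.00·(cos53°, sin53°) = (2.4073, 3.1945)
θ=53°: |BD| = 10.1107
θ=53°: circle(B,9.00) ∩ circle(D,3.00): a=8.6159, h=2.6011
θ=53°:   candidates: C₊=(11.4037,2.9401) cross=26.299; C₋=(9.7600,-1.9956) cross=-26.299
θ=53°:   branch - wants cross < 0 → take C=(9.7600,-1.9956) (cross=-26.299)
θ=53°: ex = (C−B)/|BC| = (0.8170,-0.5767); ey = (0.5767,0.8170)
θ=53°: P = B + 1.89·ex + -1.19·ey = (3.2651,1.1324)
θ=287°: B = A + 4.00·(cos287°, sin287°) = (1.1695, -3.8252)
θ=287°: |BD| = 11.4862
θ=287°: circle(B,9.00) ∩ circle(D,3.00): a=8.8773, h=1.4811
θ=287°:   candidates: C₊=(9.0468,0.5277) cross=17.012; C₋=(10.0333,-2.2654) cross=-17.012
θ=287°:   branch - wants cross < 0 → take C=(10.0333,-2.2654) (cross=-17.012)
θ=287°: ex = (C−B)/|BC| = (0.9849,0.1733); ey = (-0.1733,0.9849)
θ=287°: P = B + 1.89·ex + -1.19·ey = (3.2371,-4.6696)
θ=327°: B = A + 4.00·(cos327°, sin327°) = (3.3547, -2.1786)
θ=327°: |BD| = 8.9156
θ=327°: circle(B,9.00) ∩ circle(D,3.00): a=8.4957, h=2.9705
θ=327°:   candidates: C₊=(10.8670,2.7778) cross=26.483; C₋=(12.3187,-2.9830) cross=-26.483
θ=327°:   branch - wants cross < 0 → take C=(12.3187,-2.9830) (cross=-26.483)
θ=327°: ex = (C−B)/|BC| = (0.9960,-0.0894); ey = (0.0894,0.9960)
θ=327°: P = B + 1.89·ex + -1.19·ey = (5.1307,-3.5327)
θ=355°: B = A + 4.00·(cos355°, sin355°) = (3.9848, -0.3486)
θ=355°: |BD| = 8.0228
θ=355°: circle(B,9.00) ∩ circle(D,3.00): a=8.4986, h=2.9620
θ=355°:   candidates: C₊=(12.3467,2.9799) cross=23.764; C₋=(12.6041,-2.9386) cross=-23.764
θ=355°:   branch - wants cross < 0 → take C=(12.6041,-2.9386) (cross=-23.764)
θ=355°: ex = (C−B)/|BC| = (0.9577,-0.2878); ey = (0.2878,0.9577)
θ=355°: P = B + 1.89·ex + -1.19·ey = (5.4524,-2.0322)

θ=53°: 3.27 1.13
θ=287°: 3.24 -4.67
θ=327°: 5.13 -3.53
θ=355°: 5.45 -2.03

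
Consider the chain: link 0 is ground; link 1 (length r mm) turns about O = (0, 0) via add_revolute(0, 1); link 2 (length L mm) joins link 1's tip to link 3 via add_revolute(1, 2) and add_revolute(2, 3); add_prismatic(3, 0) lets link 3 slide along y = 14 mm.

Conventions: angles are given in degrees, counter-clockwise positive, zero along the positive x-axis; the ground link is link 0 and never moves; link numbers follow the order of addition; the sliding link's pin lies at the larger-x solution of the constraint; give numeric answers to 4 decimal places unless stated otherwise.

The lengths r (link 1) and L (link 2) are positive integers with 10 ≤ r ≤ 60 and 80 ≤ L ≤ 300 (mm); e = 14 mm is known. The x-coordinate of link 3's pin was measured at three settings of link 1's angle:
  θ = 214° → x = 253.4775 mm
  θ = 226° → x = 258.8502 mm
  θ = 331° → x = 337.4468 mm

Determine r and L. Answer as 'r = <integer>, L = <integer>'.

constraint per measurement: (x − r cos θ)² + (r sin θ − e)² = L²
subtracting the θ₁ and θ₂ equations cancels the r² and L² terms:
r = (x₁² − x₂²) / (2[(x₁cos θ₁ + e sin θ₁) − (x₂cos θ₂ + e sin θ₂)]) = 48.9995 → r = 49
L² = (x₁ − r cos θ₁)² + (r sin θ₁ − e)² = 88209.0081 → L = 297.0000 → L = 297
check at θ₃=331°: x = 337.4468 (printed 337.4468) ✓

r = 49, L = 297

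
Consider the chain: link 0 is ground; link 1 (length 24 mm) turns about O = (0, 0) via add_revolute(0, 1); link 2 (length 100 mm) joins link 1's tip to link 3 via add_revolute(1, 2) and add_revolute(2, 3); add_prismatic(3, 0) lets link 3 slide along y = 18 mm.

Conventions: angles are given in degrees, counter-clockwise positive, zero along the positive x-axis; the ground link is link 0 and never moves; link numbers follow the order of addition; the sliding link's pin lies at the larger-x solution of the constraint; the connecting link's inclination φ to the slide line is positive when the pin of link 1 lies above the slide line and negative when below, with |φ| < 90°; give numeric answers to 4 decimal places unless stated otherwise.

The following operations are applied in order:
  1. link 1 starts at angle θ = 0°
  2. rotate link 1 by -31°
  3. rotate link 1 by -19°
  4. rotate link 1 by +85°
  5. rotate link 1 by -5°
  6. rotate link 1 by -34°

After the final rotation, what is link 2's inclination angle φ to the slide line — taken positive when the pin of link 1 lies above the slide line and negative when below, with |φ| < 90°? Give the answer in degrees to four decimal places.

geometry: r = 24 mm, L = 100 mm, e = 18 mm; θ starts at 0°
rotate link 1 by -31°: θ ← 0° -31° = -31°
rotate link 1 by -19°: θ ← -31° -19° = -50°
rotate link 1 by +85°: θ ← -50° +85° = 35°
rotate link 1 by -5°: θ ← 35° -5° = 30°
rotate link 1 by -34°: θ ← 30° -34° = -4°
h = r sin θ − e = -1.674155 − 18 = -19.674155
sin φ = h / L = -19.674155 / 100 = -0.19674155
φ = arcsin(-0.19674155) = -11.346478°

-11.3465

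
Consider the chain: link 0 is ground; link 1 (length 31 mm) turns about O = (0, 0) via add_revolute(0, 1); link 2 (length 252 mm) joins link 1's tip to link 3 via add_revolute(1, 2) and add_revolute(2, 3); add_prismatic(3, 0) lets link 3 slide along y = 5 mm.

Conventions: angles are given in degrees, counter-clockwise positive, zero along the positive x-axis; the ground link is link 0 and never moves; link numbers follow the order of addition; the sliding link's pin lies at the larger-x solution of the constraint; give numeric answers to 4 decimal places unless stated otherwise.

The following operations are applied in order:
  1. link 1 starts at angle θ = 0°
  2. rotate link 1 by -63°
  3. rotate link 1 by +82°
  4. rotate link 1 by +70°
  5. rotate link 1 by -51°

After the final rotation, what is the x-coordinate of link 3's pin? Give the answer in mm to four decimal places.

geometry: r = 31 mm, L = 252 mm, e = 5 mm; θ starts at 0°
rotate link 1 by -63°: θ ← 0° -63° = -63°
rotate link 1 by +82°: θ ← -63° +82° = 19°
rotate link 1 by +70°: θ ← 19° +70° = 89°
rotate link 1 by -51°: θ ← 89° -51° = 38°
crank pin P = (r cos θ, r sin θ) = (24.428333, 19.085506)
h = r sin θ − e = 19.085506 − 5 = 14.085506
x = r cos θ + √(L² − h²) = 24.428333 + 251.606038 = 276.034372

276.0344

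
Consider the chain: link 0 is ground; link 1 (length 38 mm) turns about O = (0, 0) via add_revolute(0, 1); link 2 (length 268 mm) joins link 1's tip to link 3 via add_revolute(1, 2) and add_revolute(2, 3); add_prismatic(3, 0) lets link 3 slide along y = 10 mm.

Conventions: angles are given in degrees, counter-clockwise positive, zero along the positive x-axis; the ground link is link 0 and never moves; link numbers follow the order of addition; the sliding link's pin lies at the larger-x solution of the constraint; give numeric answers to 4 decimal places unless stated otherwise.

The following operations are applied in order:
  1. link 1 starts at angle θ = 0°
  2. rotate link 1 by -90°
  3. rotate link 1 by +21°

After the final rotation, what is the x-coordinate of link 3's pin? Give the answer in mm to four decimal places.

geometry: r = 38 mm, L = 268 mm, e = 10 mm; θ starts at 0°
rotate link 1 by -90°: θ ← 0° -90° = -90°
rotate link 1 by +21°: θ ← -90° +21° = -69°
crank pin P = (r cos θ, r sin θ) = (13.617982, -35.476056)
h = r sin θ − e = -35.476056 − 10 = -45.476056
x = r cos θ + √(L² − h²) = 13.617982 + 264.113476 = 277.731458

277.7315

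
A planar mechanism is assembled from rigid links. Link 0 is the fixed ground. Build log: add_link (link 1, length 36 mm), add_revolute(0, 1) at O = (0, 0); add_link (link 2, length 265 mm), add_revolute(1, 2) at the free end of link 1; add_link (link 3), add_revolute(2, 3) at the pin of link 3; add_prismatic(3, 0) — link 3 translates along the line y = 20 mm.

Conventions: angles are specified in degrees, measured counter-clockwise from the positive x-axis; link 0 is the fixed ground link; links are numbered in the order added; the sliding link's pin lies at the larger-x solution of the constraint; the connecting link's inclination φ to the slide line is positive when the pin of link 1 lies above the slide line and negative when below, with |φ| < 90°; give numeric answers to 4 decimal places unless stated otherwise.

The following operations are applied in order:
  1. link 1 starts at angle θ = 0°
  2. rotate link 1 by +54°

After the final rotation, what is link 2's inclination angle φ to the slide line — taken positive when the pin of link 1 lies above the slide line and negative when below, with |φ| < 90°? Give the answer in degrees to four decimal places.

geometry: r = 36 mm, L = 265 mm, e = 20 mm; θ starts at 0°
rotate link 1 by +54°: θ ← 0° +54° = 54°
h = r sin θ − e = 29.124612 − 20 = 9.124612
sin φ = h / L = 9.124612 / 265 = 0.03443250
φ = arcsin(0.03443250) = 1.973227°

1.9732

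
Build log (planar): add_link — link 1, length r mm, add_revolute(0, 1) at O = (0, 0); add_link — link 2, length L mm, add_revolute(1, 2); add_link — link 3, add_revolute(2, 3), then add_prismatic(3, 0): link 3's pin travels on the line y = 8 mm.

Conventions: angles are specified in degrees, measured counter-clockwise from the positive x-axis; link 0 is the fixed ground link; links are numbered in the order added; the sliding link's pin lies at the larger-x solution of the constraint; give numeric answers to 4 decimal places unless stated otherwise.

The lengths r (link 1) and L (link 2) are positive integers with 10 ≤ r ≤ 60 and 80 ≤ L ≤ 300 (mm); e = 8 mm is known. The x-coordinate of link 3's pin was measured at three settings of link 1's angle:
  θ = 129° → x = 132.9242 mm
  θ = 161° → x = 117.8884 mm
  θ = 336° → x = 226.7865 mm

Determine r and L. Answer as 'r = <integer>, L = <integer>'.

constraint per measurement: (x − r cos θ)² + (r sin θ − e)² = L²
subtracting the θ₁ and θ₂ equations cancels the r² and L² terms:
r = (x₁² − x₂²) / (2[(x₁cos θ₁ + e sin θ₁) − (x₂cos θ₂ + e sin θ₂)]) = 60.0000 → r = 60
L² = (x₁ − r cos θ₁)² + (r sin θ₁ − e)² = 30625.0120 → L = 175.0000 → L = 175
check at θ₃=336°: x = 226.7865 (printed 226.7865) ✓

r = 60, L = 175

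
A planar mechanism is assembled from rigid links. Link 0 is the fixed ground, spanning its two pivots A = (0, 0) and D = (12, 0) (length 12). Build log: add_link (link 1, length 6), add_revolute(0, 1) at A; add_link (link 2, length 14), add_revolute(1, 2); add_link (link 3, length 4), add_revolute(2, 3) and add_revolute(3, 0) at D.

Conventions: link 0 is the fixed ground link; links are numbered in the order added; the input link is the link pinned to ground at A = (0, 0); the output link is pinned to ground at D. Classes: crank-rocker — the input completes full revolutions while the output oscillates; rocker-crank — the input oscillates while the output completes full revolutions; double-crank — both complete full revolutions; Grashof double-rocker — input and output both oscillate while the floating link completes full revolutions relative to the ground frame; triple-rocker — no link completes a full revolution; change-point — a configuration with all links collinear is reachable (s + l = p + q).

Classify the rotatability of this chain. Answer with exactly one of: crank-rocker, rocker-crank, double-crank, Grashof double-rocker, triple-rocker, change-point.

lengths: ground=12, input=6, coupler=14, output=4
sorted: s=4 (shortest), l=14 (longest), p+q=18
s + l = 18 vs p + q = 18
s + l = p + q → change-point (collinear configuration reachable)

change-point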